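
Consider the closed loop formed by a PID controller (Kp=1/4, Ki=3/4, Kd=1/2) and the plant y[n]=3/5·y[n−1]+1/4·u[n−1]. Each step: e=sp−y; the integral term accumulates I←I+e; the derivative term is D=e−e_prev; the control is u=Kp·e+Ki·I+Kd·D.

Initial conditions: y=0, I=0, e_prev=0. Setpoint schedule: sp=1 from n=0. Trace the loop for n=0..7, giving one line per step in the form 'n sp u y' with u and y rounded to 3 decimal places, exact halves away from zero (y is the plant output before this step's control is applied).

(exact arithmetic carried between steps; '≈' marks a value shown rounded to 6 d.p. or computed from one; I and e_prev carry over from the previous line; the table rounds u and y to 3 d.p., halves away from zero)
n=0: y=0, sp=1, e=sp−y=1; I=1, D=e−e_prev=1; u=1/4·1+3/4·1+1/2·1=1.5; next y=3/5·0+1/4·1.5=0.375
n=1: y=0.375, sp=1, e=sp−y=0.625; I=1.625, D=e−e_prev=-0.375; u=1/4·0.625+3/4·1.625+1/2·(-0.375)=1.1875; next y=3/5·0.375+1/4·1.1875=0.521875
n=2: y=0.521875, sp=1, e=sp−y=0.478125; I=2.103125, D=e−e_prev=-0.146875; u=1/4·0.478125+3/4·2.103125+1/2·(-0.146875)≈1.623438; next y=3/5·0.521875+1/4·1.623438≈0.718984
n=3: y≈0.718984, sp=1, e=sp−y≈0.281016; I≈2.384141, D=e−e_prev≈-0.197109; u=1/4·0.281016+3/4·2.384141+1/2·(-0.197109)≈1.759805; next y=3/5·0.718984+1/4·1.759805≈0.871342
n=4: y≈0.871342, sp=1, e=sp−y≈0.128658; I≈2.512799, D=e−e_prev≈-0.152357; u=1/4·0.128658+3/4·2.512799+1/2·(-0.152357)≈1.840585; next y=3/5·0.871342+1/4·1.840585≈0.982951
n=5: y≈0.982951, sp=1, e=sp−y≈0.017049; I≈2.529848, D=e−e_prev≈-0.111610; u=1/4·0.017049+3/4·2.529848+1/2·(-0.111610)≈1.845843; next y=3/5·0.982951+1/4·1.845843≈1.051232
n=6: y≈1.051232, sp=1, e=sp−y≈-0.051232; I≈2.478616, D=e−e_prev≈-0.068280; u=1/4·(-0.051232)+3/4·2.478616+1/2·(-0.068280)≈1.812014; next y=3/5·1.051232+1/4·1.812014≈1.083742
n=7: y≈1.083742, sp=1, e=sp−y≈-0.083742; I≈2.394874, D=e−e_prev≈-0.032511; u=1/4·(-0.083742)+3/4·2.394874+1/2·(-0.032511)≈1.758964; next y=3/5·1.083742+1/4·1.758964≈1.089986

0 1 1.500 0.000
1 1 1.188 0.375
2 1 1.623 0.522
3 1 1.760 0.719
4 1 1.841 0.871
5 1 1.846 0.983
6 1 1.812 1.051
7 1 1.759 1.084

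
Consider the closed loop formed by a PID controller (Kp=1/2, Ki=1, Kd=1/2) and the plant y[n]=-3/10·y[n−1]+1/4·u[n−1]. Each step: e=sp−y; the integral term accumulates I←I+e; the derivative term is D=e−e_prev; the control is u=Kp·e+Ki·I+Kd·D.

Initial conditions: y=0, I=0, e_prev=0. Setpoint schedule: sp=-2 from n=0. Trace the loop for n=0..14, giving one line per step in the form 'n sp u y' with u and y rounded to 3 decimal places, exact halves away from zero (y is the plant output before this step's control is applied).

0 -2 -4.000 0.000
1 -2 -3.000 -1.000
2 -2 -5.600 -0.450
3 -2 -5.245 -1.265
4 -2 -7.054 -0.932
5 -2 -6.851 -1.484
6 -2 -8.076 -1.268
7 -2 -7.958 -1.639
8 -2 -8.787 -1.498
9 -2 -8.719 -1.747
10 -2 -9.280 -1.656
11 -2 -9.243 -1.823
12 -2 -9.623 -1.764
13 -2 -9.604 -1.877
14 -2 -9.861 -1.838

(exact arithmetic carried between steps; '≈' marks a value shown rounded to 6 d.p. or computed from one; I and e_prev carry over from the previous line; the table rounds u and y to 3 d.p., halves away from zero)
n=0: y=0, sp=-2, e=sp−y=-2; I=-2, D=e−e_prev=-2; u=1/2·(-2)+1·(-2)+1/2·(-2)=-4; next y=-3/10·0+1/4·(-4)=-1
n=1: y=-1, sp=-2, e=sp−y=-1; I=-3, D=e−e_prev=1; u=1/2·(-1)+1·(-3)+1/2·1=-3; next y=-3/10·(-1)+1/4·(-3)=-0.45
n=2: y=-0.45, sp=-2, e=sp−y=-1.55; I=-4.55, D=e−e_prev=-0.55; u=1/2·(-1.55)+1·(-4.55)+1/2·(-0.55)=-5.6; next y=-3/10·(-0.45)+1/4·(-5.6)=-1.265
n=3: y=-1.265, sp=-2, e=sp−y=-0.735; I=-5.285, D=e−e_prev=0.815; u=1/2·(-0.735)+1·(-5.285)+1/2·0.815=-5.245; next y=-3/10·(-1.265)+1/4·(-5.245)=-0.93175
n=4: y=-0.93175, sp=-2, e=sp−y=-1.06825; I=-6.35325, D=e−e_prev=-0.33325; u=1/2·(-1.06825)+1·(-6.35325)+1/2·(-0.33325)=-7.054; next y=-3/10·(-0.93175)+1/4·(-7.054)=-1.483975
n=5: y=-1.483975, sp=-2, e=sp−y=-0.516025; I=-6.869275, D=e−e_prev=0.552225; u=1/2·(-0.516025)+1·(-6.869275)+1/2·0.552225=-6.851175; next y=-3/10·(-1.483975)+1/4·(-6.851175)≈-1.267601
n=6: y≈-1.267601, sp=-2, e=sp−y≈-0.732399; I≈-7.601674, D=e−e_prev≈-0.216374; u=1/2·(-0.732399)+1·(-7.601674)+1/2·(-0.216374)≈-8.07606; next y=-3/10·(-1.267601)+1/4·(-8.07606)≈-1.638735
n=7: y≈-1.638735, sp=-2, e=sp−y≈-0.361265; I≈-7.962939, D=e−e_prev≈0.371133; u=1/2·(-0.361265)+1·(-7.962939)+1/2·0.371133≈-7.958005; next y=-3/10·(-1.638735)+1/4·(-7.958005)≈-1.497881
n=8: y≈-1.497881, sp=-2, e=sp−y≈-0.502119; I≈-8.465058, D=e−e_prev≈-0.140854; u=1/2·(-0.502119)+1·(-8.465058)+1/2·(-0.140854)≈-8.786545; next y=-3/10·(-1.497881)+1/4·(-8.786545)≈-1.747272
n=9: y≈-1.747272, sp=-2, e=sp−y≈-0.252728; I≈-8.717786, D=e−e_prev≈0.249391; u=1/2·(-0.252728)+1·(-8.717786)+1/2·0.249391≈-8.719455; next y=-3/10·(-1.747272)+1/4·(-8.719455)≈-1.655682
n=10: y≈-1.655682, sp=-2, e=sp−y≈-0.344318; I≈-9.062104, D=e−e_prev≈-0.091590; u=1/2·(-0.344318)+1·(-9.062104)+1/2·(-0.091590)≈-9.280058; next y=-3/10·(-1.655682)+1/4·(-9.280058)≈-1.823310
n=11: y≈-1.823310, sp=-2, e=sp−y≈-0.176690; I≈-9.238794, D=e−e_prev≈0.167628; u=1/2·(-0.176690)+1·(-9.238794)+1/2·0.167628≈-9.243326; next y=-3/10·(-1.823310)+1/4·(-9.243326)≈-1.763838
n=12: y≈-1.763838, sp=-2, e=sp−y≈-0.236162; I≈-9.474956, D=e−e_prev≈-0.059471; u=1/2·(-0.236162)+1·(-9.474956)+1/2·(-0.059471)≈-9.622772; next y=-3/10·(-1.763838)+1/4·(-9.622772)≈-1.876542
n=13: y≈-1.876542, sp=-2, e=sp−y≈-0.123458; I≈-9.598414, D=e−e_prev≈0.112703; u=1/2·(-0.123458)+1·(-9.598414)+1/2·0.112703≈-9.603792; next y=-3/10·(-1.876542)+1/4·(-9.603792)≈-1.837986
n=14: y≈-1.837986, sp=-2, e=sp−y≈-0.162014; I≈-9.760429, D=e−e_prev≈-0.038556; u=1/2·(-0.162014)+1·(-9.760429)+1/2·(-0.038556)≈-9.860714; next y=-3/10·(-1.837986)+1/4·(-9.860714)≈-1.913783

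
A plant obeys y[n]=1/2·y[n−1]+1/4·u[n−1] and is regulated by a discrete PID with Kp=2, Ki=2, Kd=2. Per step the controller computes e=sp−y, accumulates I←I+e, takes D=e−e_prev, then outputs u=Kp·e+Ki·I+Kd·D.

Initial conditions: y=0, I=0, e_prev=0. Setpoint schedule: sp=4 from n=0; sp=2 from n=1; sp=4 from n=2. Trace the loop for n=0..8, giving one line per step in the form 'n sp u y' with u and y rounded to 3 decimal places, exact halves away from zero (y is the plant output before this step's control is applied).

(exact arithmetic carried between steps; '≈' marks a value shown rounded to 6 d.p. or computed from one; I and e_prev carry over from the previous line; the table rounds u and y to 3 d.p., halves away from zero)
n=0: y=0, sp=4, e=sp−y=4; I=4, D=e−e_prev=4; u=2·4+2·4+2·4=24; next y=1/2·0+1/4·24=6
n=1: y=6, sp=2, e=sp−y=-4; I=0, D=e−e_prev=-8; u=2·(-4)+2·0+2·(-8)=-24; next y=1/2·6+1/4·(-24)=-3
n=2: y=-3, sp=4, e=sp−y=7; I=7, D=e−e_prev=11; u=2·7+2·7+2·11=50; next y=1/2·(-3)+1/4·50=11
n=3: y=11, sp=4, e=sp−y=-7; I=0, D=e−e_prev=-14; u=2·(-7)+2·0+2·(-14)=-42; next y=1/2·11+1/4·(-42)=-5
n=4: y=-5, sp=4, e=sp−y=9; I=9, D=e−e_prev=16; u=2·9+2·9+2·16=68; next y=1/2·(-5)+1/4·68=14.5
n=5: y=14.5, sp=4, e=sp−y=-10.5; I=-1.5, D=e−e_prev=-19.5; u=2·(-10.5)+2·(-1.5)+2·(-19.5)=-63; next y=1/2·14.5+1/4·(-63)=-8.5
n=6: y=-8.5, sp=4, e=sp−y=12.5; I=11, D=e−e_prev=23; u=2·12.5+2·11+2·23=93; next y=1/2·(-8.5)+1/4·93=19
n=7: y=19, sp=4, e=sp−y=-15; I=-4, D=e−e_prev=-27.5; u=2·(-15)+2·(-4)+2·(-27.5)=-93; next y=1/2·19+1/4·(-93)=-13.75
n=8: y=-13.75, sp=4, e=sp−y=17.75; I=13.75, D=e−e_prev=32.75; u=2·17.75+2·13.75+2·32.75=128.5; next y=1/2·(-13.75)+1/4·128.5=25.25

0 4 24.000 0.000
1 2 -24.000 6.000
2 4 50.000 -3.000
3 4 -42.000 11.000
4 4 68.000 -5.000
5 4 -63.000 14.500
6 4 93.000 -8.500
7 4 -93.000 19.000
8 4 128.500 -13.750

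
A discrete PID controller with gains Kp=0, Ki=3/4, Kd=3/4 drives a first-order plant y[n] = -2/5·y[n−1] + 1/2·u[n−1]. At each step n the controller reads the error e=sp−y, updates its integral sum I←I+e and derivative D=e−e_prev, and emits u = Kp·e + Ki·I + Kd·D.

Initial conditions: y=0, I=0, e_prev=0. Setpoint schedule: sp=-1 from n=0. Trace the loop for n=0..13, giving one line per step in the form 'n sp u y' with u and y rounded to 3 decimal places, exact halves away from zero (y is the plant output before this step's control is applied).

(exact arithmetic carried between steps; '≈' marks a value shown rounded to 6 d.p. or computed from one; I and e_prev carry over from the previous line; the table rounds u and y to 3 d.p., halves away from zero)
n=0: y=0, sp=-1, e=sp−y=-1; I=-1, D=e−e_prev=-1; u=0·(-1)+3/4·(-1)+3/4·(-1)=-1.5; next y=-2/5·0+1/2·(-1.5)=-0.75
n=1: y=-0.75, sp=-1, e=sp−y=-0.25; I=-1.25, D=e−e_prev=0.75; u=0·(-0.25)+3/4·(-1.25)+3/4·0.75=-0.375; next y=-2/5·(-0.75)+1/2·(-0.375)=0.1125
n=2: y=0.1125, sp=-1, e=sp−y=-1.1125; I=-2.3625, D=e−e_prev=-0.8625; u=0·(-1.1125)+3/4·(-2.3625)+3/4·(-0.8625)=-2.41875; next y=-2/5·0.1125+1/2·(-2.41875)=-1.254375
n=3: y=-1.254375, sp=-1, e=sp−y=0.254375; I=-2.108125, D=e−e_prev=1.366875; u=0·0.254375+3/4·(-2.108125)+3/4·1.366875≈-0.555938; next y=-2/5·(-1.254375)+1/2·(-0.555938)≈0.223781
n=4: y≈0.223781, sp=-1, e=sp−y≈-1.223781; I≈-3.331906, D=e−e_prev≈-1.478156; u=0·(-1.223781)+3/4·(-3.331906)+3/4·(-1.478156)≈-3.607547; next y=-2/5·0.223781+1/2·(-3.607547)≈-1.893286
n=5: y≈-1.893286, sp=-1, e=sp−y≈0.893286; I≈-2.438620, D=e−e_prev≈2.117067; u=0·0.893286+3/4·(-2.438620)+3/4·2.117067≈-0.241165; next y=-2/5·(-1.893286)+1/2·(-0.241165)≈0.636732
n=6: y≈0.636732, sp=-1, e=sp−y≈-1.636732; I≈-4.075352, D=e−e_prev≈-2.530018; u=0·(-1.636732)+3/4·(-4.075352)+3/4·(-2.530018)≈-4.954028; next y=-2/5·0.636732+1/2·(-4.954028)≈-2.731707
n=7: y≈-2.731707, sp=-1, e=sp−y≈1.731707; I≈-2.343646, D=e−e_prev≈3.368439; u=0·1.731707+3/4·(-2.343646)+3/4·3.368439≈0.768595; next y=-2/5·(-2.731707)+1/2·0.768595≈1.476980
n=8: y≈1.476980, sp=-1, e=sp−y≈-2.476980; I≈-4.820626, D=e−e_prev≈-4.208687; u=0·(-2.476980)+3/4·(-4.820626)+3/4·(-4.208687)≈-6.771984; next y=-2/5·1.476980+1/2·(-6.771984)≈-3.976784
n=9: y≈-3.976784, sp=-1, e=sp−y≈2.976784; I≈-1.843842, D=e−e_prev≈5.453764; u=0·2.976784+3/4·(-1.843842)+3/4·5.453764≈2.707442; next y=-2/5·(-3.976784)+1/2·2.707442≈2.944435
n=10: y≈2.944435, sp=-1, e=sp−y≈-3.944435; I≈-5.788276, D=e−e_prev≈-6.921219; u=0·(-3.944435)+3/4·(-5.788276)+3/4·(-6.921219)≈-9.532121; next y=-2/5·2.944435+1/2·(-9.532121)≈-5.943834
n=11: y≈-5.943834, sp=-1, e=sp−y≈4.943834; I≈-0.844442, D=e−e_prev≈8.888269; u=0·4.943834+3/4·(-0.844442)+3/4·8.888269≈6.032870; next y=-2/5·(-5.943834)+1/2·6.032870≈5.393969
n=12: y≈5.393969, sp=-1, e=sp−y≈-6.393969; I≈-7.238411, D=e−e_prev≈-11.337803; u=0·(-6.393969)+3/4·(-7.238411)+3/4·(-11.337803)≈-13.932160; next y=-2/5·5.393969+1/2·(-13.932160)≈-9.123668
n=13: y≈-9.123668, sp=-1, e=sp−y≈8.123668; I≈0.885257, D=e−e_prev≈14.517637; u=0·8.123668+3/4·0.885257+3/4·14.517637≈11.552170; next y=-2/5·(-9.123668)+1/2·11.552170≈9.425552

0 -1 -1.500 0.000
1 -1 -0.375 -0.750
2 -1 -2.419 0.113
3 -1 -0.556 -1.254
4 -1 -3.608 0.224
5 -1 -0.241 -1.893
6 -1 -4.954 0.637
7 -1 0.769 -2.732
8 -1 -6.772 1.477
9 -1 2.707 -3.977
10 -1 -9.532 2.944
11 -1 6.033 -5.944
12 -1 -13.932 5.394
13 -1 11.552 -9.124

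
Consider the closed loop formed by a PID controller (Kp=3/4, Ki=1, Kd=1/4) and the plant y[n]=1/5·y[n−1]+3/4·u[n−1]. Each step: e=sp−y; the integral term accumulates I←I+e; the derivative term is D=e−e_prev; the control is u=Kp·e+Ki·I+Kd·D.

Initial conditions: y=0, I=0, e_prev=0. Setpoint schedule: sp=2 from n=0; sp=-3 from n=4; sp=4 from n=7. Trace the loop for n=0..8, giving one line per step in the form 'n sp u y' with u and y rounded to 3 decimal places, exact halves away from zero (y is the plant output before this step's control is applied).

0 2 4.000 0.000
1 2 -0.500 3.000
2 2 4.800 0.225
3 2 -0.959 3.645
4 -3 -4.479 0.010
5 -3 -0.413 -3.357
6 -3 -5.649 -0.982
7 4 13.830 -4.433
8 4 -8.188 9.486

(exact arithmetic carried between steps; '≈' marks a value shown rounded to 6 d.p. or computed from one; I and e_prev carry over from the previous line; the table rounds u and y to 3 d.p., halves away from zero)
n=0: y=0, sp=2, e=sp−y=2; I=2, D=e−e_prev=2; u=3/4·2+1·2+1/4·2=4; next y=1/5·0+3/4·4=3
n=1: y=3, sp=2, e=sp−y=-1; I=1, D=e−e_prev=-3; u=3/4·(-1)+1·1+1/4·(-3)=-0.5; next y=1/5·3+3/4·(-0.5)=0.225
n=2: y=0.225, sp=2, e=sp−y=1.775; I=2.775, D=e−e_prev=2.775; u=3/4·1.775+1·2.775+1/4·2.775=4.8; next y=1/5·0.225+3/4·4.8=3.645
n=3: y=3.645, sp=2, e=sp−y=-1.645; I=1.13, D=e−e_prev=-3.42; u=3/4·(-1.645)+1·1.13+1/4·(-3.42)=-0.95875; next y=1/5·3.645+3/4·(-0.95875)≈0.009938
n=4: y≈0.009938, sp=-3, e=sp−y≈-3.009938; I≈-1.879938, D=e−e_prev≈-1.364938; u=3/4·(-3.009938)+1·(-1.879938)+1/4·(-1.364938)≈-4.478625; next y=1/5·0.009938+3/4·(-4.478625)≈-3.356981
n=5: y≈-3.356981, sp=-3, e=sp−y≈0.356981; I≈-1.522956, D=e−e_prev≈3.366919; u=3/4·0.356981+1·(-1.522956)+1/4·3.366919≈-0.413491; next y=1/5·(-3.356981)+3/4·(-0.413491)≈-0.981514
n=6: y≈-0.981514, sp=-3, e=sp−y≈-2.018486; I≈-3.541442, D=e−e_prev≈-2.375467; u=3/4·(-2.018486)+1·(-3.541442)+1/4·(-2.375467)≈-5.649173; next y=1/5·(-0.981514)+3/4·(-5.649173)≈-4.433183
n=7: y≈-4.433183, sp=4, e=sp−y≈8.433183; I≈4.891741, D=e−e_prev≈10.451668; u=3/4·8.433183+1·4.891741+1/4·10.451668≈13.829545; next y=1/5·(-4.433183)+3/4·13.829545≈9.485522
n=8: y≈9.485522, sp=4, e=sp−y≈-5.485522; I≈-0.593781, D=e−e_prev≈-13.918705; u=3/4·(-5.485522)+1·(-0.593781)+1/4·(-13.918705)≈-8.187599; next y=1/5·9.485522+3/4·(-8.187599)≈-4.243595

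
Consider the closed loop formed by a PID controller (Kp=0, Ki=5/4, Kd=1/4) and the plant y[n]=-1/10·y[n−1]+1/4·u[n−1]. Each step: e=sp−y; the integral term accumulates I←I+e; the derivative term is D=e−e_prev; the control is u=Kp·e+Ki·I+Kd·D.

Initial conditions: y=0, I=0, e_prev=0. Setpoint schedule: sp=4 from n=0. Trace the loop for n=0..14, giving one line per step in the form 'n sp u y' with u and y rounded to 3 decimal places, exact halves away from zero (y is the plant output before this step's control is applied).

(exact arithmetic carried between steps; '≈' marks a value shown rounded to 6 d.p. or computed from one; I and e_prev carry over from the previous line; the table rounds u and y to 3 d.p., halves away from zero)
n=0: y=0, sp=4, e=sp−y=4; I=4, D=e−e_prev=4; u=0·4+5/4·4+1/4·4=6; next y=-1/10·0+1/4·6=1.5
n=1: y=1.5, sp=4, e=sp−y=2.5; I=6.5, D=e−e_prev=-1.5; u=0·2.5+5/4·6.5+1/4·(-1.5)=7.75; next y=-1/10·1.5+1/4·7.75=1.7875
n=2: y=1.7875, sp=4, e=sp−y=2.2125; I=8.7125, D=e−e_prev=-0.2875; u=0·2.2125+5/4·8.7125+1/4·(-0.2875)=10.81875; next y=-1/10·1.7875+1/4·10.81875≈2.525938
n=3: y≈2.525938, sp=4, e=sp−y≈1.474063; I≈10.186563, D=e−e_prev≈-0.738438; u=0·1.474063+5/4·10.186563+1/4·(-0.738438)≈12.548594; next y=-1/10·2.525938+1/4·12.548594≈2.884555
n=4: y≈2.884555, sp=4, e=sp−y≈1.115445; I≈11.302008, D=e−e_prev≈-0.358617; u=0·1.115445+5/4·11.302008+1/4·(-0.358617)≈14.037855; next y=-1/10·2.884555+1/4·14.037855≈3.221008
n=5: y≈3.221008, sp=4, e=sp−y≈0.778992; I≈12.080999, D=e−e_prev≈-0.336454; u=0·0.778992+5/4·12.080999+1/4·(-0.336454)≈15.017136; next y=-1/10·3.221008+1/4·15.017136≈3.432183
n=6: y≈3.432183, sp=4, e=sp−y≈0.567817; I≈12.648816, D=e−e_prev≈-0.211175; u=0·0.567817+5/4·12.648816+1/4·(-0.211175)≈15.758227; next y=-1/10·3.432183+1/4·15.758227≈3.596338
n=7: y≈3.596338, sp=4, e=sp−y≈0.403662; I≈13.052478, D=e−e_prev≈-0.164155; u=0·0.403662+5/4·13.052478+1/4·(-0.164155)≈16.274559; next y=-1/10·3.596338+1/4·16.274559≈3.709006
n=8: y≈3.709006, sp=4, e=sp−y≈0.290994; I≈13.343472, D=e−e_prev≈-0.112667; u=0·0.290994+5/4·13.343472+1/4·(-0.112667)≈16.651173; next y=-1/10·3.709006+1/4·16.651173≈3.791893
n=9: y≈3.791893, sp=4, e=sp−y≈0.208107; I≈13.551579, D=e−e_prev≈-0.082887; u=0·0.208107+5/4·13.551579+1/4·(-0.082887)≈16.918752; next y=-1/10·3.791893+1/4·16.918752≈3.850499
n=10: y≈3.850499, sp=4, e=sp−y≈0.149501; I≈13.701081, D=e−e_prev≈-0.058606; u=0·0.149501+5/4·13.701081+1/4·(-0.058606)≈17.111699; next y=-1/10·3.850499+1/4·17.111699≈3.892875
n=11: y≈3.892875, sp=4, e=sp−y≈0.107125; I≈13.808206, D=e−e_prev≈-0.042376; u=0·0.107125+5/4·13.808206+1/4·(-0.042376)≈17.249663; next y=-1/10·3.892875+1/4·17.249663≈3.923128
n=12: y≈3.923128, sp=4, e=sp−y≈0.076872; I≈13.885077, D=e−e_prev≈-0.030253; u=0·0.076872+5/4·13.885077+1/4·(-0.030253)≈17.348783; next y=-1/10·3.923128+1/4·17.348783≈3.944883
n=13: y≈3.944883, sp=4, e=sp−y≈0.055117; I≈13.940194, D=e−e_prev≈-0.021755; u=0·0.055117+5/4·13.940194+1/4·(-0.021755)≈17.419804; next y=-1/10·3.944883+1/4·17.419804≈3.960463
n=14: y≈3.960463, sp=4, e=sp−y≈0.039537; I≈13.979732, D=e−e_prev≈-0.015580; u=0·0.039537+5/4·13.979732+1/4·(-0.015580)≈17.470770; next y=-1/10·3.960463+1/4·17.470770≈3.971646

0 4 6.000 0.000
1 4 7.750 1.500
2 4 10.819 1.788
3 4 12.549 2.526
4 4 14.038 2.885
5 4 15.017 3.221
6 4 15.758 3.432
7 4 16.275 3.596
8 4 16.651 3.709
9 4 16.919 3.792
10 4 17.112 3.850
11 4 17.250 3.893
12 4 17.349 3.923
13 4 17.420 3.945
14 4 17.471 3.960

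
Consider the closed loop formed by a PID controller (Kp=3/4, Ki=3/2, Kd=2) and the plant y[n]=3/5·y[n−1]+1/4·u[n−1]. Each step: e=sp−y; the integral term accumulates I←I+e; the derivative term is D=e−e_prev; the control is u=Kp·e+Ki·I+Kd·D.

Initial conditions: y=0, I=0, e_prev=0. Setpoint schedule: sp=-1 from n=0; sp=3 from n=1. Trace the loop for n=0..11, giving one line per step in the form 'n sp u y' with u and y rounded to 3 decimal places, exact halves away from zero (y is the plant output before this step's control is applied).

(exact arithmetic carried between steps; '≈' marks a value shown rounded to 6 d.p. or computed from one; I and e_prev carry over from the previous line; the table rounds u and y to 3 d.p., halves away from zero)
n=0: y=0, sp=-1, e=sp−y=-1; I=-1, D=e−e_prev=-1; u=3/4·(-1)+3/2·(-1)+2·(-1)=-4.25; next y=3/5·0+1/4·(-4.25)=-1.0625
n=1: y=-1.0625, sp=3, e=sp−y=4.0625; I=3.0625, D=e−e_prev=5.0625; u=3/4·4.0625+3/2·3.0625+2·5.0625=17.765625; next y=3/5·(-1.0625)+1/4·17.765625≈3.803906
n=2: y≈3.803906, sp=3, e=sp−y≈-0.803906; I≈2.258594, D=e−e_prev≈-4.866406; u=3/4·(-0.803906)+3/2·2.258594+2·(-4.866406)≈-6.947852; next y=3/5·3.803906+1/4·(-6.947852)≈0.545381
n=3: y≈0.545381, sp=3, e=sp−y≈2.454619; I≈4.713213, D=e−e_prev≈3.258525; u=3/4·2.454619+3/2·4.713213+2·3.258525≈15.427834; next y=3/5·0.545381+1/4·15.427834≈4.184187
n=4: y≈4.184187, sp=3, e=sp−y≈-1.184187; I≈3.529026, D=e−e_prev≈-3.638806; u=3/4·(-1.184187)+3/2·3.529026+2·(-3.638806)≈-2.872214; next y=3/5·4.184187+1/4·(-2.872214)≈1.792459
n=5: y≈1.792459, sp=3, e=sp−y≈1.207541; I≈4.736567, D=e−e_prev≈2.391728; u=3/4·1.207541+3/2·4.736567+2·2.391728≈12.793963; next y=3/5·1.792459+1/4·12.793963≈4.273966
n=6: y≈4.273966, sp=3, e=sp−y≈-1.273966; I≈3.462601, D=e−e_prev≈-2.481507; u=3/4·(-1.273966)+3/2·3.462601+2·(-2.481507)≈-0.724588; next y=3/5·4.273966+1/4·(-0.724588)≈2.383233
n=7: y≈2.383233, sp=3, e=sp−y≈0.616767; I≈4.079368, D=e−e_prev≈1.890733; u=3/4·0.616767+3/2·4.079368+2·1.890733≈10.363095; next y=3/5·2.383233+1/4·10.363095≈4.020713
n=8: y≈4.020713, sp=3, e=sp−y≈-1.020713; I≈3.058655, D=e−e_prev≈-1.637481; u=3/4·(-1.020713)+3/2·3.058655+2·(-1.637481)≈0.547486; next y=3/5·4.020713+1/4·0.547486≈2.549300
n=9: y≈2.549300, sp=3, e=sp−y≈0.450700; I≈3.509355, D=e−e_prev≈1.471414; u=3/4·0.450700+3/2·3.509355+2·1.471414≈8.544886; next y=3/5·2.549300+1/4·8.544886≈3.665801
n=10: y≈3.665801, sp=3, e=sp−y≈-0.665801; I≈2.843554, D=e−e_prev≈-1.116502; u=3/4·(-0.665801)+3/2·2.843554+2·(-1.116502)≈1.532977; next y=3/5·3.665801+1/4·1.532977≈2.582725
n=11: y≈2.582725, sp=3, e=sp−y≈0.417275; I≈3.260829, D=e−e_prev≈1.083076; u=3/4·0.417275+3/2·3.260829+2·1.083076≈7.370352; next y=3/5·2.582725+1/4·7.370352≈3.392223

0 -1 -4.250 0.000
1 3 17.766 -1.063
2 3 -6.948 3.804
3 3 15.428 0.545
4 3 -2.872 4.184
5 3 12.794 1.792
6 3 -0.725 4.274
7 3 10.363 2.383
8 3 0.547 4.021
9 3 8.545 2.549
10 3 1.533 3.666
11 3 7.370 2.583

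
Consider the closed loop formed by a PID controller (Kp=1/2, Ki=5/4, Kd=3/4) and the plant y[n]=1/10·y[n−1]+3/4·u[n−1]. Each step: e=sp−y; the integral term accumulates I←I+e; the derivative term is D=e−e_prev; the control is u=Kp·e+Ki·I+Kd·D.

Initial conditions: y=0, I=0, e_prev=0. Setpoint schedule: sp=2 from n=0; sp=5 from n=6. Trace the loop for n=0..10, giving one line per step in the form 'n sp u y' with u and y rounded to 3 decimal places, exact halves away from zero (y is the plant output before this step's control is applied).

0 2 5.000 0.000
1 2 -3.375 3.750
2 2 12.016 -2.156
3 2 -14.600 8.796
4 2 32.285 -10.070
5 2 -49.969 23.207
6 5 101.887 -35.156
7 5 -164.080 72.900
8 5 303.762 -115.770
9 5 -516.814 216.244
10 5 923.717 -365.986

(exact arithmetic carried between steps; '≈' marks a value shown rounded to 6 d.p. or computed from one; I and e_prev carry over from the previous line; the table rounds u and y to 3 d.p., halves away from zero)
n=0: y=0, sp=2, e=sp−y=2; I=2, D=e−e_prev=2; u=1/2·2+5/4·2+3/4·2=5; next y=1/10·0+3/4·5=3.75
n=1: y=3.75, sp=2, e=sp−y=-1.75; I=0.25, D=e−e_prev=-3.75; u=1/2·(-1.75)+5/4·0.25+3/4·(-3.75)=-3.375; next y=1/10·3.75+3/4·(-3.375)=-2.15625
n=2: y=-2.15625, sp=2, e=sp−y=4.15625; I=4.40625, D=e−e_prev=5.90625; u=1/2·4.15625+5/4·4.40625+3/4·5.90625=12.015625; next y=1/10·(-2.15625)+3/4·12.015625≈8.796094
n=3: y≈8.796094, sp=2, e=sp−y≈-6.796094; I≈-2.389844, D=e−e_prev≈-10.952344; u=1/2·(-6.796094)+5/4·(-2.389844)+3/4·(-10.952344)≈-14.599609; next y=1/10·8.796094+3/4·(-14.599609)≈-10.070098
n=4: y≈-10.070098, sp=2, e=sp−y≈12.070098; I≈9.680254, D=e−e_prev≈18.866191; u=1/2·12.070098+5/4·9.680254+3/4·18.866191≈32.285010; next y=1/10·(-10.070098)+3/4·32.285010≈23.206748
n=5: y≈23.206748, sp=2, e=sp−y≈-21.206748; I≈-11.526494, D=e−e_prev≈-33.276845; u=1/2·(-21.206748)+5/4·(-11.526494)+3/4·(-33.276845)≈-49.969125; next y=1/10·23.206748+3/4·(-49.969125)≈-35.156169
n=6: y≈-35.156169, sp=5, e=sp−y≈40.156169; I≈28.629675, D=e−e_prev≈61.362916; u=1/2·40.156169+5/4·28.629675+3/4·61.362916≈101.887366; next y=1/10·(-35.156169)+3/4·101.887366≈72.899907
n=7: y≈72.899907, sp=5, e=sp−y≈-67.899907; I≈-39.270232, D=e−e_prev≈-108.056076; u=1/2·(-67.899907)+5/4·(-39.270232)+3/4·(-108.056076)≈-164.079801; next y=1/10·72.899907+3/4·(-164.079801)≈-115.769860
n=8: y≈-115.769860, sp=5, e=sp−y≈120.769860; I≈81.499628, D=e−e_prev≈188.669767; u=1/2·120.769860+5/4·81.499628+3/4·188.669767≈303.761790; next y=1/10·(-115.769860)+3/4·303.761790≈216.244357
n=9: y≈216.244357, sp=5, e=sp−y≈-211.244357; I≈-129.744729, D=e−e_prev≈-332.014217; u=1/2·(-211.244357)+5/4·(-129.744729)+3/4·(-332.014217)≈-516.813752; next y=1/10·216.244357+3/4·(-516.813752)≈-365.985878
n=10: y≈-365.985878, sp=5, e=sp−y≈370.985878; I≈241.241149, D=e−e_prev≈582.230235; u=1/2·370.985878+5/4·241.241149+3/4·582.230235≈923.717052; next y=1/10·(-365.985878)+3/4·923.717052≈656.189201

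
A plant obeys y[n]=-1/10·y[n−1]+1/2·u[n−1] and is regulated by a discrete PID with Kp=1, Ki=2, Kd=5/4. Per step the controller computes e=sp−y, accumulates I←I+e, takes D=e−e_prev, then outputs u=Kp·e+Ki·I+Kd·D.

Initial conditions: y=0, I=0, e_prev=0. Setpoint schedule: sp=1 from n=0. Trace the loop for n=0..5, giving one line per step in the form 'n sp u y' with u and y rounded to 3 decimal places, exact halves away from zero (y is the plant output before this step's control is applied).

(exact arithmetic carried between steps; '≈' marks a value shown rounded to 6 d.p. or computed from one; I and e_prev carry over from the previous line; the table rounds u and y to 3 d.p., halves away from zero)
n=0: y=0, sp=1, e=sp−y=1; I=1, D=e−e_prev=1; u=1·1+2·1+5/4·1=4.25; next y=-1/10·0+1/2·4.25=2.125
n=1: y=2.125, sp=1, e=sp−y=-1.125; I=-0.125, D=e−e_prev=-2.125; u=1·(-1.125)+2·(-0.125)+5/4·(-2.125)=-4.03125; next y=-1/10·2.125+1/2·(-4.03125)=-2.228125
n=2: y=-2.228125, sp=1, e=sp−y=3.228125; I=3.103125, D=e−e_prev=4.353125; u=1·3.228125+2·3.103125+5/4·4.353125≈14.875781; next y=-1/10·(-2.228125)+1/2·14.875781≈7.660703
n=3: y≈7.660703, sp=1, e=sp−y≈-6.660703; I≈-3.557578, D=e−e_prev≈-9.888828; u=1·(-6.660703)+2·(-3.557578)+5/4·(-9.888828)≈-26.136895; next y=-1/10·7.660703+1/2·(-26.136895)≈-13.834518
n=4: y≈-13.834518, sp=1, e=sp−y≈14.834518; I≈11.276939, D=e−e_prev≈21.495221; u=1·14.834518+2·11.276939+5/4·21.495221≈64.257422; next y=-1/10·(-13.834518)+1/2·64.257422≈33.512163
n=5: y≈33.512163, sp=1, e=sp−y≈-32.512163; I≈-21.235223, D=e−e_prev≈-47.346681; u=1·(-32.512163)+2·(-21.235223)+5/4·(-47.346681)≈-134.165961; next y=-1/10·33.512163+1/2·(-134.165961)≈-70.434197

0 1 4.250 0.000
1 1 -4.031 2.125
2 1 14.876 -2.228
3 1 -26.137 7.661
4 1 64.257 -13.835
5 1 -134.166 33.512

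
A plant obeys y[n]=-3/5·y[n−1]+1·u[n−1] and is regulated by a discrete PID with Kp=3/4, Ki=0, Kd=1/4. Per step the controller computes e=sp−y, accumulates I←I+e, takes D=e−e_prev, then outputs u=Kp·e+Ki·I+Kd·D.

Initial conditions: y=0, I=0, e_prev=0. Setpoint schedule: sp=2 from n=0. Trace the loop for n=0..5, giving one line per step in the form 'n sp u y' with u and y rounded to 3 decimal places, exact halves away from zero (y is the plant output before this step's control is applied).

0 2 2.000 0.000
1 2 -0.500 2.000
2 2 3.700 -1.700
3 2 -3.645 4.720
4 2 9.157 -6.477
5 2 -13.162 13.043

(exact arithmetic carried between steps; '≈' marks a value shown rounded to 6 d.p. or computed from one; I and e_prev carry over from the previous line; the table rounds u and y to 3 d.p., halves away from zero)
n=0: y=0, sp=2, e=sp−y=2; I=2, D=e−e_prev=2; u=3/4·2+0·2+1/4·2=2; next y=-3/5·0+1·2=2
n=1: y=2, sp=2, e=sp−y=0; I=2, D=e−e_prev=-2; u=3/4·0+0·2+1/4·(-2)=-0.5; next y=-3/5·2+1·(-0.5)=-1.7
n=2: y=-1.7, sp=2, e=sp−y=3.7; I=5.7, D=e−e_prev=3.7; u=3/4·3.7+0·5.7+1/4·3.7=3.7; next y=-3/5·(-1.7)+1·3.7=4.72
n=3: y=4.72, sp=2, e=sp−y=-2.72; I=2.98, D=e−e_prev=-6.42; u=3/4·(-2.72)+0·2.98+1/4·(-6.42)=-3.645; next y=-3/5·4.72+1·(-3.645)=-6.477
n=4: y=-6.477, sp=2, e=sp−y=8.477; I=11.457, D=e−e_prev=11.197; u=3/4·8.477+0·11.457+1/4·11.197=9.157; next y=-3/5·(-6.477)+1·9.157=13.0432
n=5: y=13.0432, sp=2, e=sp−y=-11.0432; I=0.4138, D=e−e_prev=-19.5202; u=3/4·(-11.0432)+0·0.4138+1/4·(-19.5202)=-13.16245; next y=-3/5·13.0432+1·(-13.16245)=-20.98837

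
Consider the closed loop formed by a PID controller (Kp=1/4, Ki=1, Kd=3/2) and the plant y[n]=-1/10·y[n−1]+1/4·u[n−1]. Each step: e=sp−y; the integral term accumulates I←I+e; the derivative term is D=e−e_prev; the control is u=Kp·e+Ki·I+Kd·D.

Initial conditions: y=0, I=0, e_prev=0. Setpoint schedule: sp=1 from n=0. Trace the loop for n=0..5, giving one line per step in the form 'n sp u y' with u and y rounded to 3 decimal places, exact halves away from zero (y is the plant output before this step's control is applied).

(exact arithmetic carried between steps; '≈' marks a value shown rounded to 6 d.p. or computed from one; I and e_prev carry over from the previous line; the table rounds u and y to 3 d.p., halves away from zero)
n=0: y=0, sp=1, e=sp−y=1; I=1, D=e−e_prev=1; u=1/4·1+1·1+3/2·1=2.75; next y=-1/10·0+1/4·2.75=0.6875
n=1: y=0.6875, sp=1, e=sp−y=0.3125; I=1.3125, D=e−e_prev=-0.6875; u=1/4·0.3125+1·1.3125+3/2·(-0.6875)=0.359375; next y=-1/10·0.6875+1/4·0.359375≈0.021094
n=2: y≈0.021094, sp=1, e=sp−y≈0.978906; I≈2.291406, D=e−e_prev≈0.666406; u=1/4·0.978906+1·2.291406+3/2·0.666406≈3.535742; next y=-1/10·0.021094+1/4·3.535742≈0.881826
n=3: y≈0.881826, sp=1, e=sp−y≈0.118174; I≈2.409580, D=e−e_prev≈-0.860732; u=1/4·0.118174+1·2.409580+3/2·(-0.860732)≈1.148025; next y=-1/10·0.881826+1/4·1.148025≈0.198824
n=4: y≈0.198824, sp=1, e=sp−y≈0.801176; I≈3.210756, D=e−e_prev≈0.683003; u=1/4·0.801176+1·3.210756+3/2·0.683003≈4.435554; next y=-1/10·0.198824+1/4·4.435554≈1.089006
n=5: y≈1.089006, sp=1, e=sp−y≈-0.089006; I≈3.121750, D=e−e_prev≈-0.890183; u=1/4·(-0.089006)+1·3.121750+3/2·(-0.890183)≈1.764225; next y=-1/10·1.089006+1/4·1.764225≈0.332156

0 1 2.750 0.000
1 1 0.359 0.688
2 1 3.536 0.021
3 1 1.148 0.882
4 1 4.436 0.199
5 1 1.764 1.089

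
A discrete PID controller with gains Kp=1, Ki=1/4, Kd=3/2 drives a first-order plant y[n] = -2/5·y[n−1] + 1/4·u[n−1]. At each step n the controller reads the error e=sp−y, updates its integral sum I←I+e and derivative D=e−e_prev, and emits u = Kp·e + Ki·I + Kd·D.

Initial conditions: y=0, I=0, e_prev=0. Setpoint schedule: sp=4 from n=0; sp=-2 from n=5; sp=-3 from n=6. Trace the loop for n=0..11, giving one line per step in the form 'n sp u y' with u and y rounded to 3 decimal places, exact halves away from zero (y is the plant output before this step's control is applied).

0 4 11.000 0.000
1 4 -1.563 2.750
2 4 14.537 -1.491
3 4 -6.184 4.230
4 4 22.878 -3.238
5 -2 -31.211 7.015
6 -3 36.630 -10.609
7 -3 -52.430 13.401
8 -3 67.124 -18.468
9 -3 -94.062 24.168
10 -3 120.815 -33.183
11 -3 -168.480 43.477

(exact arithmetic carried between steps; '≈' marks a value shown rounded to 6 d.p. or computed from one; I and e_prev carry over from the previous line; the table rounds u and y to 3 d.p., halves away from zero)
n=0: y=0, sp=4, e=sp−y=4; I=4, D=e−e_prev=4; u=1·4+1/4·4+3/2·4=11; next y=-2/5·0+1/4·11=2.75
n=1: y=2.75, sp=4, e=sp−y=1.25; I=5.25, D=e−e_prev=-2.75; u=1·1.25+1/4·5.25+3/2·(-2.75)=-1.5625; next y=-2/5·2.75+1/4·(-1.5625)=-1.490625
n=2: y=-1.490625, sp=4, e=sp−y=5.490625; I=10.740625, D=e−e_prev=4.240625; u=1·5.490625+1/4·10.740625+3/2·4.240625≈14.536719; next y=-2/5·(-1.490625)+1/4·14.536719≈4.230430
n=3: y≈4.230430, sp=4, e=sp−y≈-0.230430; I≈10.510195, D=e−e_prev≈-5.721055; u=1·(-0.230430)+1/4·10.510195+3/2·(-5.721055)≈-6.184463; next y=-2/5·4.230430+1/4·(-6.184463)≈-3.238288
n=4: y≈-3.238288, sp=4, e=sp−y≈7.238288; I≈17.748483, D=e−e_prev≈7.468717; u=1·7.238288+1/4·17.748483+3/2·7.468717≈22.878484; next y=-2/5·(-3.238288)+1/4·22.878484≈7.014936
n=5: y≈7.014936, sp=-2, e=sp−y≈-9.014936; I≈8.733547, D=e−e_prev≈-16.253224; u=1·(-9.014936)+1/4·8.733547+3/2·(-16.253224)≈-31.211385; next y=-2/5·7.014936+1/4·(-31.211385)≈-10.608821
n=6: y≈-10.608821, sp=-3, e=sp−y≈7.608821; I≈16.342367, D=e−e_prev≈16.623757; u=1·7.608821+1/4·16.342367+3/2·16.623757≈36.630048; next y=-2/5·(-10.608821)+1/4·36.630048≈13.401040
n=7: y≈13.401040, sp=-3, e=sp−y≈-16.401040; I≈-0.058673, D=e−e_prev≈-24.009861; u=1·(-16.401040)+1/4·(-0.058673)+3/2·(-24.009861)≈-52.430500; next y=-2/5·13.401040+1/4·(-52.430500)≈-18.468041
n=8: y≈-18.468041, sp=-3, e=sp−y≈15.468041; I≈15.409368, D=e−e_prev≈31.869081; u=1·15.468041+1/4·15.409368+3/2·31.869081≈67.124005; next y=-2/5·(-18.468041)+1/4·67.124005≈24.168218
n=9: y≈24.168218, sp=-3, e=sp−y≈-27.168218; I≈-11.758849, D=e−e_prev≈-42.636259; u=1·(-27.168218)+1/4·(-11.758849)+3/2·(-42.636259)≈-94.062318; next y=-2/5·24.168218+1/4·(-94.062318)≈-33.182867
n=10: y≈-33.182867, sp=-3, e=sp−y≈30.182867; I≈18.424017, D=e−e_prev≈57.351084; u=1·30.182867+1/4·18.424017+3/2·57.351084≈120.815497; next y=-2/5·(-33.182867)+1/4·120.815497≈43.477021
n=11: y≈43.477021, sp=-3, e=sp−y≈-46.477021; I≈-28.053004, D=e−e_prev≈-76.659887; u=1·(-46.477021)+1/4·(-28.053004)+3/2·(-76.659887)≈-168.480103; next y=-2/5·43.477021+1/4·(-168.480103)≈-59.510834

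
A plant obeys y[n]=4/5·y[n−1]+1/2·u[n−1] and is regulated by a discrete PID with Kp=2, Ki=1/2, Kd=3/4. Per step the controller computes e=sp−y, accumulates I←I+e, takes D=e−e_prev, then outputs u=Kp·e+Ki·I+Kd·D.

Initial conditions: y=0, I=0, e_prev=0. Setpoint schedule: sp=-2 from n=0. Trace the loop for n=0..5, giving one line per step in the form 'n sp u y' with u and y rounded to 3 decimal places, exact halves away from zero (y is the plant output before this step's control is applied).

0 -2 -6.500 0.000
1 -2 4.563 -3.250
2 -2 -6.777 -0.319
3 -2 5.386 -3.643
4 -2 -7.406 -0.222
5 -2 6.162 -3.880

(exact arithmetic carried between steps; '≈' marks a value shown rounded to 6 d.p. or computed from one; I and e_prev carry over from the previous line; the table rounds u and y to 3 d.p., halves away from zero)
n=0: y=0, sp=-2, e=sp−y=-2; I=-2, D=e−e_prev=-2; u=2·(-2)+1/2·(-2)+3/4·(-2)=-6.5; next y=4/5·0+1/2·(-6.5)=-3.25
n=1: y=-3.25, sp=-2, e=sp−y=1.25; I=-0.75, D=e−e_prev=3.25; u=2·1.25+1/2·(-0.75)+3/4·3.25=4.5625; next y=4/5·(-3.25)+1/2·4.5625=-0.31875
n=2: y=-0.31875, sp=-2, e=sp−y=-1.68125; I=-2.43125, D=e−e_prev=-2.93125; u=2·(-1.68125)+1/2·(-2.43125)+3/4·(-2.93125)≈-6.776563; next y=4/5·(-0.31875)+1/2·(-6.776563)≈-3.643281
n=3: y≈-3.643281, sp=-2, e=sp−y≈1.643281; I≈-0.787969, D=e−e_prev≈3.324531; u=2·1.643281+1/2·(-0.787969)+3/4·3.324531≈5.385977; next y=4/5·(-3.643281)+1/2·5.385977≈-0.221637
n=4: y≈-0.221637, sp=-2, e=sp−y≈-1.778363; I≈-2.566332, D=e−e_prev≈-3.421645; u=2·(-1.778363)+1/2·(-2.566332)+3/4·(-3.421645)≈-7.406126; next y=4/5·(-0.221637)+1/2·(-7.406126)≈-3.880372
n=5: y≈-3.880372, sp=-2, e=sp−y≈1.880372; I≈-0.685960, D=e−e_prev≈3.658736; u=2·1.880372+1/2·(-0.685960)+3/4·3.658736≈6.161817; next y=4/5·(-3.880372)+1/2·6.161817≈-0.023390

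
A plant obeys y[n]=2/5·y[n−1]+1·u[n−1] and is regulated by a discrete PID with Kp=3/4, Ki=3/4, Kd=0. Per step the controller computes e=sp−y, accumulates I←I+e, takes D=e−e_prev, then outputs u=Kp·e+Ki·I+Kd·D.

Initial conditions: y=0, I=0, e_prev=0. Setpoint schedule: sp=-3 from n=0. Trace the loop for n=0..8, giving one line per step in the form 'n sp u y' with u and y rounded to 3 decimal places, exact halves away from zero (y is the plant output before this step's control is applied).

(exact arithmetic carried between steps; '≈' marks a value shown rounded to 6 d.p. or computed from one; I and e_prev carry over from the previous line; the table rounds u and y to 3 d.p., halves away from zero)
n=0: y=0, sp=-3, e=sp−y=-3; I=-3, D=e−e_prev=-3; u=3/4·(-3)+3/4·(-3)+0·(-3)=-4.5; next y=2/5·0+1·(-4.5)=-4.5
n=1: y=-4.5, sp=-3, e=sp−y=1.5; I=-1.5, D=e−e_prev=4.5; u=3/4·1.5+3/4·(-1.5)+0·4.5=0; next y=2/5·(-4.5)+1·0=-1.8
n=2: y=-1.8, sp=-3, e=sp−y=-1.2; I=-2.7, D=e−e_prev=-2.7; u=3/4·(-1.2)+3/4·(-2.7)+0·(-2.7)=-2.925; next y=2/5·(-1.8)+1·(-2.925)=-3.645
n=3: y=-3.645, sp=-3, e=sp−y=0.645; I=-2.055, D=e−e_prev=1.845; u=3/4·0.645+3/4·(-2.055)+0·1.845=-1.0575; next y=2/5·(-3.645)+1·(-1.0575)=-2.5155
n=4: y=-2.5155, sp=-3, e=sp−y=-0.4845; I=-2.5395, D=e−e_prev=-1.1295; u=3/4·(-0.4845)+3/4·(-2.5395)+0·(-1.1295)=-2.268; next y=2/5·(-2.5155)+1·(-2.268)=-3.2742
n=5: y=-3.2742, sp=-3, e=sp−y=0.2742; I=-2.2653, D=e−e_prev=0.7587; u=3/4·0.2742+3/4·(-2.2653)+0·0.7587=-1.493325; next y=2/5·(-3.2742)+1·(-1.493325)=-2.803005
n=6: y=-2.803005, sp=-3, e=sp−y=-0.196995; I=-2.462295, D=e−e_prev=-0.471195; u=3/4·(-0.196995)+3/4·(-2.462295)+0·(-0.471195)≈-1.994468; next y=2/5·(-2.803005)+1·(-1.994468)≈-3.115670
n=7: y≈-3.115670, sp=-3, e=sp−y≈0.115670; I≈-2.346626, D=e−e_prev≈0.312665; u=3/4·0.115670+3/4·(-2.346626)+0·0.312665≈-1.673217; next y=2/5·(-3.115670)+1·(-1.673217)≈-2.919485
n=8: y≈-2.919485, sp=-3, e=sp−y≈-0.080515; I≈-2.427141, D=e−e_prev≈-0.196185; u=3/4·(-0.080515)+3/4·(-2.427141)+0·(-0.196185)≈-1.880742; next y=2/5·(-2.919485)+1·(-1.880742)≈-3.048536

0 -3 -4.500 0.000
1 -3 0.000 -4.500
2 -3 -2.925 -1.800
3 -3 -1.058 -3.645
4 -3 -2.268 -2.516
5 -3 -1.493 -3.274
6 -3 -1.994 -2.803
7 -3 -1.673 -3.116
8 -3 -1.881 -2.919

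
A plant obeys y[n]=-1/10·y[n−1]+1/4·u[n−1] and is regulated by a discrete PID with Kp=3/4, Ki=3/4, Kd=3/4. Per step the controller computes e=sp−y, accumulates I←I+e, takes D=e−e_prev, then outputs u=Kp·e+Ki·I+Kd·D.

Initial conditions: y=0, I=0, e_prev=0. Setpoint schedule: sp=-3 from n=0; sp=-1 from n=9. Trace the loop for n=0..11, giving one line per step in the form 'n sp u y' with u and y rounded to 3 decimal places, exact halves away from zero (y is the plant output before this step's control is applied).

(exact arithmetic carried between steps; '≈' marks a value shown rounded to 6 d.p. or computed from one; I and e_prev carry over from the previous line; the table rounds u and y to 3 d.p., halves away from zero)
n=0: y=0, sp=-3, e=sp−y=-3; I=-3, D=e−e_prev=-3; u=3/4·(-3)+3/4·(-3)+3/4·(-3)=-6.75; next y=-1/10·0+1/4·(-6.75)=-1.6875
n=1: y=-1.6875, sp=-3, e=sp−y=-1.3125; I=-4.3125, D=e−e_prev=1.6875; u=3/4·(-1.3125)+3/4·(-4.3125)+3/4·1.6875=-2.953125; next y=-1/10·(-1.6875)+1/4·(-2.953125)≈-0.569531
n=2: y≈-0.569531, sp=-3, e=sp−y≈-2.430469; I≈-6.742969, D=e−e_prev≈-1.117969; u=3/4·(-2.430469)+3/4·(-6.742969)+3/4·(-1.117969)≈-7.718555; next y=-1/10·(-0.569531)+1/4·(-7.718555)≈-1.872686
n=3: y≈-1.872686, sp=-3, e=sp−y≈-1.127314; I≈-7.870283, D=e−e_prev≈1.303154; u=3/4·(-1.127314)+3/4·(-7.870283)+3/4·1.303154≈-5.770833; next y=-1/10·(-1.872686)+1/4·(-5.770833)≈-1.255440
n=4: y≈-1.255440, sp=-3, e=sp−y≈-1.744560; I≈-9.614844, D=e−e_prev≈-0.617246; u=3/4·(-1.744560)+3/4·(-9.614844)+3/4·(-0.617246)≈-8.982488; next y=-1/10·(-1.255440)+1/4·(-8.982488)≈-2.120078
n=5: y≈-2.120078, sp=-3, e=sp−y≈-0.879922; I≈-10.494766, D=e−e_prev≈0.864638; u=3/4·(-0.879922)+3/4·(-10.494766)+3/4·0.864638≈-7.882537; next y=-1/10·(-2.120078)+1/4·(-7.882537)≈-1.758626
n=6: y≈-1.758626, sp=-3, e=sp−y≈-1.241374; I≈-11.736139, D=e−e_prev≈-0.361451; u=3/4·(-1.241374)+3/4·(-11.736139)+3/4·(-0.361451)≈-10.004223; next y=-1/10·(-1.758626)+1/4·(-10.004223)≈-2.325193
n=7: y≈-2.325193, sp=-3, e=sp−y≈-0.674807; I≈-12.410946, D=e−e_prev≈0.566567; u=3/4·(-0.674807)+3/4·(-12.410946)+3/4·0.566567≈-9.389390; next y=-1/10·(-2.325193)+1/4·(-9.389390)≈-2.114828
n=8: y≈-2.114828, sp=-3, e=sp−y≈-0.885172; I≈-13.296118, D=e−e_prev≈-0.210365; u=3/4·(-0.885172)+3/4·(-13.296118)+3/4·(-0.210365)≈-10.793741; next y=-1/10·(-2.114828)+1/4·(-10.793741)≈-2.486952
n=9: y≈-2.486952, sp=-1, e=sp−y≈1.486952; I≈-11.809165, D=e−e_prev≈2.372124; u=3/4·1.486952+3/4·(-11.809165)+3/4·2.372124≈-5.962566; next y=-1/10·(-2.486952)+1/4·(-5.962566)≈-1.241946
n=10: y≈-1.241946, sp=-1, e=sp−y≈0.241946; I≈-11.567219, D=e−e_prev≈-1.245006; u=3/4·0.241946+3/4·(-11.567219)+3/4·(-1.245006)≈-9.427709; next y=-1/10·(-1.241946)+1/4·(-9.427709)≈-2.232733
n=11: y≈-2.232733, sp=-1, e=sp−y≈1.232733; I≈-10.334486, D=e−e_prev≈0.990786; u=3/4·1.232733+3/4·(-10.334486)+3/4·0.990786≈-6.083226; next y=-1/10·(-2.232733)+1/4·(-6.083226)≈-1.297533

0 -3 -6.750 0.000
1 -3 -2.953 -1.688
2 -3 -7.719 -0.570
3 -3 -5.771 -1.873
4 -3 -8.982 -1.255
5 -3 -7.883 -2.120
6 -3 -10.004 -1.759
7 -3 -9.389 -2.325
8 -3 -10.794 -2.115
9 -1 -5.963 -2.487
10 -1 -9.428 -1.242
11 -1 -6.083 -2.233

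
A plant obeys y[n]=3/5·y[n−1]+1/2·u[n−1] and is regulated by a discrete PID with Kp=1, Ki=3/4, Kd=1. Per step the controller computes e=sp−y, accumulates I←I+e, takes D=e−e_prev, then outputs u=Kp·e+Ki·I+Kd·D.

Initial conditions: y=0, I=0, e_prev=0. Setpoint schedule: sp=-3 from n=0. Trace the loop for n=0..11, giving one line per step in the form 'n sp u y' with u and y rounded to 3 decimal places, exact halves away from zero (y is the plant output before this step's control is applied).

0 -3 -8.250 0.000
1 -3 3.844 -4.125
2 -3 -9.260 -0.553
3 -3 4.601 -4.962
4 -3 -10.121 -0.677
5 -3 5.594 -5.466
6 -3 -11.051 -0.483
7 -3 6.708 -5.815
8 -3 -12.133 -0.135
9 -3 7.933 -6.147
10 -3 -13.389 0.278
11 -3 9.294 -6.528

(exact arithmetic carried between steps; '≈' marks a value shown rounded to 6 d.p. or computed from one; I and e_prev carry over from the previous line; the table rounds u and y to 3 d.p., halves away from zero)
n=0: y=0, sp=-3, e=sp−y=-3; I=-3, D=e−e_prev=-3; u=1·(-3)+3/4·(-3)+1·(-3)=-8.25; next y=3/5·0+1/2·(-8.25)=-4.125
n=1: y=-4.125, sp=-3, e=sp−y=1.125; I=-1.875, D=e−e_prev=4.125; u=1·1.125+3/4·(-1.875)+1·4.125=3.84375; next y=3/5·(-4.125)+1/2·3.84375=-0.553125
n=2: y=-0.553125, sp=-3, e=sp−y=-2.446875; I=-4.321875, D=e−e_prev=-3.571875; u=1·(-2.446875)+3/4·(-4.321875)+1·(-3.571875)≈-9.260156; next y=3/5·(-0.553125)+1/2·(-9.260156)≈-4.961953
n=3: y≈-4.961953, sp=-3, e=sp−y≈1.961953; I≈-2.359922, D=e−e_prev≈4.408828; u=1·1.961953+3/4·(-2.359922)+1·4.408828≈4.600840; next y=3/5·(-4.961953)+1/2·4.600840≈-0.676752
n=4: y≈-0.676752, sp=-3, e=sp−y≈-2.323248; I≈-4.683170, D=e−e_prev≈-4.285201; u=1·(-2.323248)+3/4·(-4.683170)+1·(-4.285201)≈-10.120827; next y=3/5·(-0.676752)+1/2·(-10.120827)≈-5.466465
n=5: y≈-5.466465, sp=-3, e=sp−y≈2.466465; I≈-2.216705, D=e−e_prev≈4.789713; u=1·2.466465+3/4·(-2.216705)+1·4.789713≈5.593648; next y=3/5·(-5.466465)+1/2·5.593648≈-0.483055
n=6: y≈-0.483055, sp=-3, e=sp−y≈-2.516945; I≈-4.733651, D=e−e_prev≈-4.983410; u=1·(-2.516945)+3/4·(-4.733651)+1·(-4.983410)≈-11.050593; next y=3/5·(-0.483055)+1/2·(-11.050593)≈-5.815129
n=7: y≈-5.815129, sp=-3, e=sp−y≈2.815129; I≈-1.918521, D=e−e_prev≈5.332075; u=1·2.815129+3/4·(-1.918521)+1·5.332075≈6.708313; next y=3/5·(-5.815129)+1/2·6.708313≈-0.134921
n=8: y≈-0.134921, sp=-3, e=sp−y≈-2.865079; I≈-4.783600, D=e−e_prev≈-5.680208; u=1·(-2.865079)+3/4·(-4.783600)+1·(-5.680208)≈-12.132987; next y=3/5·(-0.134921)+1/2·(-12.132987)≈-6.147446
n=9: y≈-6.147446, sp=-3, e=sp−y≈3.147446; I≈-1.636154, D=e−e_prev≈6.012525; u=1·3.147446+3/4·(-1.636154)+1·6.012525≈7.932856; next y=3/5·(-6.147446)+1/2·7.932856≈0.277960
n=10: y≈0.277960, sp=-3, e=sp−y≈-3.277960; I≈-4.914114, D=e−e_prev≈-6.425407; u=1·(-3.277960)+3/4·(-4.914114)+1·(-6.425407)≈-13.388953; next y=3/5·0.277960+1/2·(-13.388953)≈-6.527700
n=11: y≈-6.527700, sp=-3, e=sp−y≈3.527700; I≈-1.386414, D=e−e_prev≈6.805660; u=1·3.527700+3/4·(-1.386414)+1·6.805660≈9.293550; next y=3/5·(-6.527700)+1/2·9.293550≈0.730155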